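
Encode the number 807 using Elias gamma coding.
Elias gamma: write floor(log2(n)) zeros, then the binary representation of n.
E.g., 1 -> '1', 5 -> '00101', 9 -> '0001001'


num_bits = floor(log2(807)) + 1 = 10
leading_zeros = num_bits - 1 = 9
binary(807) = 1100100111

Elias gamma(807) = '000000000' + '1100100111' = 0000000001100100111 (19 bits)


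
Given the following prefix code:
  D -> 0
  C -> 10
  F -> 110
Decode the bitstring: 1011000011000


Decoding step by step:
Bits 10 -> C
Bits 110 -> F
Bits 0 -> D
Bits 0 -> D
Bits 0 -> D
Bits 110 -> F
Bits 0 -> D
Bits 0 -> D


Decoded message: CFDDDFDD


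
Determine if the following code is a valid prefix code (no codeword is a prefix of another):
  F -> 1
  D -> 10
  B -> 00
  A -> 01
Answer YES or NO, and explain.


Checking each pair (does one codeword prefix another?):
  F='1' vs D='10': prefix -- VIOLATION

NO -- this is NOT a valid prefix code. F (1) is a prefix of D (10).


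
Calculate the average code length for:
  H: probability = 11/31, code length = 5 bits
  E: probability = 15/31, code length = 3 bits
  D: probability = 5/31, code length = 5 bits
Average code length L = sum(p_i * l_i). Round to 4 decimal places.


Weighted contributions p_i * l_i:
  H: (11/31) * 5 = 55/31
  E: (15/31) * 3 = 45/31
  D: (5/31) * 5 = 25/31
Sum = (55 + 45 + 25)/31 = 125/31

L = 125/31 = 4.0323 bits/symbol


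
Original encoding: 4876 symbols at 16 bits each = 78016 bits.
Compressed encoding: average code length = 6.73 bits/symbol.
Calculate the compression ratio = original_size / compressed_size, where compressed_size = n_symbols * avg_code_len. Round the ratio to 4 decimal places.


original_size = n_symbols * orig_bits = 4876 * 16 = 78016 bits
compressed_size = n_symbols * avg_code_len = 4876 * 6.73 = 32815.48 bits
ratio = original_size / compressed_size = 78016 / 32815.48 = 2.3774

Compression ratio = 2.3774


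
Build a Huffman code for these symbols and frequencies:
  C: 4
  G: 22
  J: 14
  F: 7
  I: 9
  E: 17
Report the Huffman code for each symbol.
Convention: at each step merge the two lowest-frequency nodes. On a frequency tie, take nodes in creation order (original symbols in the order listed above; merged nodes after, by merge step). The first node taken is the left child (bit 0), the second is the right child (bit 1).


Huffman tree construction:
Step 1: Merge C(4) + F(7) = 11
Step 2: Merge I(9) + (C+F)(11) = 20
Step 3: Merge J(14) + E(17) = 31
Step 4: Merge (I+(C+F))(20) + G(22) = 42
Step 5: Merge (J+E)(31) + ((I+(C+F))+G)(42) = 73
Read each symbol's code off the tree from the root (left child = 0, right child = 1).

Codes:
  C: 1010 (length 4)
  G: 11 (length 2)
  J: 00 (length 2)
  F: 1011 (length 4)
  I: 100 (length 3)
  E: 01 (length 2)
Average code length: 177/73 = 2.4247 bits/symbol


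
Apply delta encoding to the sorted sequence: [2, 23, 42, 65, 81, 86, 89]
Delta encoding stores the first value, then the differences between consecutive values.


First value: 2
Deltas:
  23 - 2 = 21
  42 - 23 = 19
  65 - 42 = 23
  81 - 65 = 16
  86 - 81 = 5
  89 - 86 = 3


Delta encoded: [2, 21, 19, 23, 16, 5, 3]


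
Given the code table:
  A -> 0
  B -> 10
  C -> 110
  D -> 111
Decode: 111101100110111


Decoding:
111 -> D
10 -> B
110 -> C
0 -> A
110 -> C
111 -> D


Result: DBCACD


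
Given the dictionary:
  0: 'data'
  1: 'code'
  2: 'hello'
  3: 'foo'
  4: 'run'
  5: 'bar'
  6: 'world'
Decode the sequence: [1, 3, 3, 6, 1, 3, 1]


Look up each index in the dictionary:
  1 -> 'code'
  3 -> 'foo'
  3 -> 'foo'
  6 -> 'world'
  1 -> 'code'
  3 -> 'foo'
  1 -> 'code'

Decoded: "code foo foo world code foo code"


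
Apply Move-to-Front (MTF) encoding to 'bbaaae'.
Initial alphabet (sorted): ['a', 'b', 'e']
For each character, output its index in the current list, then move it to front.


MTF encoding:
'b': index 1 in ['a', 'b', 'e'] -> ['b', 'a', 'e']
'b': index 0 in ['b', 'a', 'e'] -> ['b', 'a', 'e']
'a': index 1 in ['b', 'a', 'e'] -> ['a', 'b', 'e']
'a': index 0 in ['a', 'b', 'e'] -> ['a', 'b', 'e']
'a': index 0 in ['a', 'b', 'e'] -> ['a', 'b', 'e']
'e': index 2 in ['a', 'b', 'e'] -> ['e', 'a', 'b']


Output: [1, 0, 1, 0, 0, 2]


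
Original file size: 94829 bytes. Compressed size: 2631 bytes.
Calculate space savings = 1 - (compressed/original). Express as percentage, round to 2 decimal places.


ratio = compressed/original = 2631/94829 = 0.027745
savings = 1 - ratio = 1 - 0.027745 = 0.972255
as a percentage: 0.972255 * 100 = 97.23%

Space savings = 1 - 2631/94829 = 97.23%


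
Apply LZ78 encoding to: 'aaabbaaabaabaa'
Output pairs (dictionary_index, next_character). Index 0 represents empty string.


LZ78 encoding steps:
Dictionary: {0: ''}
Step 1: w='' (idx 0), next='a' -> output (0, 'a'), add 'a' as idx 1
Step 2: w='a' (idx 1), next='a' -> output (1, 'a'), add 'aa' as idx 2
Step 3: w='' (idx 0), next='b' -> output (0, 'b'), add 'b' as idx 3
Step 4: w='b' (idx 3), next='a' -> output (3, 'a'), add 'ba' as idx 4
Step 5: w='aa' (idx 2), next='b' -> output (2, 'b'), add 'aab' as idx 5
Step 6: w='aab' (idx 5), next='a' -> output (5, 'a'), add 'aaba' as idx 6
Step 7: w='a' (idx 1), end of input -> output (1, '')


Encoded: [(0, 'a'), (1, 'a'), (0, 'b'), (3, 'a'), (2, 'b'), (5, 'a'), (1, '')]


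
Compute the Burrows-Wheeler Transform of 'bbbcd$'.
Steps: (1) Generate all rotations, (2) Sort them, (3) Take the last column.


Rotations (sorted):
  0: $bbbcd -> last char: d
  1: bbbcd$ -> last char: $
  2: bbcd$b -> last char: b
  3: bcd$bb -> last char: b
  4: cd$bbb -> last char: b
  5: d$bbbc -> last char: c


BWT = d$bbbc


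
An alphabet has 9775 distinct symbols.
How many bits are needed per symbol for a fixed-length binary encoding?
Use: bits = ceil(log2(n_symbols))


log2(9775) = 13.2549
Bracket: 2^13 = 8192 < 9775 <= 2^14 = 16384
So ceil(log2(9775)) = 14

bits = ceil(log2(9775)) = ceil(13.2549) = 14 bits


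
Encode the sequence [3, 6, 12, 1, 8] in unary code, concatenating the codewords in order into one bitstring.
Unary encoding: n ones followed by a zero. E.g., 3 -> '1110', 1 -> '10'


Encode each number as n ones followed by a terminating 0:
  3 -> 1110 (4 bits)
  6 -> 1111110 (7 bits)
  12 -> 1111111111110 (13 bits)
  1 -> 10 (2 bits)
  8 -> 111111110 (9 bits)
Total length = 4 + 7 + 13 + 2 + 9 = 35 bits.

Unary([3, 6, 12, 1, 8]) = 11101111110111111111111010111111110 (35 bits)


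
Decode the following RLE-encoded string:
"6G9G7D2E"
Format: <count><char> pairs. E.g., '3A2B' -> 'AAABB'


Expanding each <count><char> pair:
  6G -> 'GGGGGG'
  9G -> 'GGGGGGGGG'
  7D -> 'DDDDDDD'
  2E -> 'EE'

Decoded = GGGGGGGGGGGGGGGDDDDDDDEE


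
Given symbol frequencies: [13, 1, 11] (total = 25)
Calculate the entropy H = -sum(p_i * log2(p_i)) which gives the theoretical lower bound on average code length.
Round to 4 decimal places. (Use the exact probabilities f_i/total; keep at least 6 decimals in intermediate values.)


Per-symbol terms -p_i * log2(p_i) with p_i = f_i/25:
  p = 13/25 = 0.520000: log2(p) = -0.943416, -p*log2(p) = 0.490577
  p = 1/25 = 0.040000: log2(p) = -4.643856, -p*log2(p) = 0.185754
  p = 11/25 = 0.440000: log2(p) = -1.184425, -p*log2(p) = 0.521147
H = 0.490577 + 0.185754 + 0.521147 = 1.197478

H = 1.1975 bits/symbol


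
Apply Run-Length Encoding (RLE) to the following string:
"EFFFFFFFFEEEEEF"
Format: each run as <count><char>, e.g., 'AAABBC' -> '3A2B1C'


Scanning runs left to right:
  i=0: run of 'E' x 1 -> '1E'
  i=1: run of 'F' x 8 -> '8F'
  i=9: run of 'E' x 5 -> '5E'
  i=14: run of 'F' x 1 -> '1F'

RLE = 1E8F5E1F


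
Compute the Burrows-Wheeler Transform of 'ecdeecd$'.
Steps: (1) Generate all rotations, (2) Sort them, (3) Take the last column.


Rotations (sorted):
  0: $ecdeecd -> last char: d
  1: cd$ecdee -> last char: e
  2: cdeecd$e -> last char: e
  3: d$ecdeec -> last char: c
  4: deecd$ec -> last char: c
  5: ecd$ecde -> last char: e
  6: ecdeecd$ -> last char: $
  7: eecd$ecd -> last char: d


BWT = deecce$d


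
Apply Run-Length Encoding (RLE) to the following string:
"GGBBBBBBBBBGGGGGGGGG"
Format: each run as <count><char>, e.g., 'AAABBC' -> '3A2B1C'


Scanning runs left to right:
  i=0: run of 'G' x 2 -> '2G'
  i=2: run of 'B' x 9 -> '9B'
  i=11: run of 'G' x 9 -> '9G'

RLE = 2G9B9G


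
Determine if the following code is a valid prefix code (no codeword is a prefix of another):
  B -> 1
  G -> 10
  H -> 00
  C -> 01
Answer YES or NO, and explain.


Checking each pair (does one codeword prefix another?):
  B='1' vs G='10': prefix -- VIOLATION

NO -- this is NOT a valid prefix code. B (1) is a prefix of G (10).


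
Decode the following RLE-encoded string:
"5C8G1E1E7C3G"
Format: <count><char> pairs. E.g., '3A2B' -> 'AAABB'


Expanding each <count><char> pair:
  5C -> 'CCCCC'
  8G -> 'GGGGGGGG'
  1E -> 'E'
  1E -> 'E'
  7C -> 'CCCCCCC'
  3G -> 'GGG'

Decoded = CCCCCGGGGGGGGEECCCCCCCGGG


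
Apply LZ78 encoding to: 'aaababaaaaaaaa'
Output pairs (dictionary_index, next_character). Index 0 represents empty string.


LZ78 encoding steps:
Dictionary: {0: ''}
Step 1: w='' (idx 0), next='a' -> output (0, 'a'), add 'a' as idx 1
Step 2: w='a' (idx 1), next='a' -> output (1, 'a'), add 'aa' as idx 2
Step 3: w='' (idx 0), next='b' -> output (0, 'b'), add 'b' as idx 3
Step 4: w='a' (idx 1), next='b' -> output (1, 'b'), add 'ab' as idx 4
Step 5: w='aa' (idx 2), next='a' -> output (2, 'a'), add 'aaa' as idx 5
Step 6: w='aaa' (idx 5), next='a' -> output (5, 'a'), add 'aaaa' as idx 6
Step 7: w='a' (idx 1), end of input -> output (1, '')


Encoded: [(0, 'a'), (1, 'a'), (0, 'b'), (1, 'b'), (2, 'a'), (5, 'a'), (1, '')]


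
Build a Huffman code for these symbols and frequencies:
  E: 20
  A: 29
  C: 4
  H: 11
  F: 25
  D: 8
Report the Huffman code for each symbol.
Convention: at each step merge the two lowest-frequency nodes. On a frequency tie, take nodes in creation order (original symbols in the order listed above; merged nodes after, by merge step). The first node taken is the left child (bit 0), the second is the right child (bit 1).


Huffman tree construction:
Step 1: Merge C(4) + D(8) = 12
Step 2: Merge H(11) + (C+D)(12) = 23
Step 3: Merge E(20) + (H+(C+D))(23) = 43
Step 4: Merge F(25) + A(29) = 54
Step 5: Merge (E+(H+(C+D)))(43) + (F+A)(54) = 97
Read each symbol's code off the tree from the root (left child = 0, right child = 1).

Codes:
  E: 00 (length 2)
  A: 11 (length 2)
  C: 0110 (length 4)
  H: 010 (length 3)
  F: 10 (length 2)
  D: 0111 (length 4)
Average code length: 229/97 = 2.3608 bits/symbol


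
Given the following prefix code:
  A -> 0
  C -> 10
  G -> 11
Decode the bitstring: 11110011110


Decoding step by step:
Bits 11 -> G
Bits 11 -> G
Bits 0 -> A
Bits 0 -> A
Bits 11 -> G
Bits 11 -> G
Bits 0 -> A


Decoded message: GGAAGGA


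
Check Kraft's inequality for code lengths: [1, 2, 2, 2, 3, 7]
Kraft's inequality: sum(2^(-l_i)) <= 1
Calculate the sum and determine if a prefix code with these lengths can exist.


Sum = 2^(-1) + 2^(-2) + 2^(-2) + 2^(-2) + 2^(-3) + 2^(-7)
    = 0.5 + 0.25 + 0.25 + 0.25 + 0.125 + 0.0078125
    = 177/128 = 1.3828125
Since 1.3828125 > 1, Kraft's inequality is NOT satisfied.
A prefix code with these lengths CANNOT exist.

Kraft sum = 1.3828125. Not satisfied.


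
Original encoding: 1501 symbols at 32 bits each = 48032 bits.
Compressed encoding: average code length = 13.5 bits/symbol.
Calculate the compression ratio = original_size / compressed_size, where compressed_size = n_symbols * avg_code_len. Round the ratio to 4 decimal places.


original_size = n_symbols * orig_bits = 1501 * 32 = 48032 bits
compressed_size = n_symbols * avg_code_len = 1501 * 13.5 = 20263.5 bits
ratio = original_size / compressed_size = 48032 / 20263.5 = 2.3704

Compression ratio = 2.3704


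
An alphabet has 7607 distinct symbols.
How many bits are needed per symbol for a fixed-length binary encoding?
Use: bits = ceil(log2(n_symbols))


log2(7607) = 12.8931
Bracket: 2^12 = 4096 < 7607 <= 2^13 = 8192
So ceil(log2(7607)) = 13

bits = ceil(log2(7607)) = ceil(12.8931) = 13 bits


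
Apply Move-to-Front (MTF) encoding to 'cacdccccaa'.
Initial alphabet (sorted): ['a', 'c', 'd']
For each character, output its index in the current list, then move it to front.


MTF encoding:
'c': index 1 in ['a', 'c', 'd'] -> ['c', 'a', 'd']
'a': index 1 in ['c', 'a', 'd'] -> ['a', 'c', 'd']
'c': index 1 in ['a', 'c', 'd'] -> ['c', 'a', 'd']
'd': index 2 in ['c', 'a', 'd'] -> ['d', 'c', 'a']
'c': index 1 in ['d', 'c', 'a'] -> ['c', 'd', 'a']
'c': index 0 in ['c', 'd', 'a'] -> ['c', 'd', 'a']
'c': index 0 in ['c', 'd', 'a'] -> ['c', 'd', 'a']
'c': index 0 in ['c', 'd', 'a'] -> ['c', 'd', 'a']
'a': index 2 in ['c', 'd', 'a'] -> ['a', 'c', 'd']
'a': index 0 in ['a', 'c', 'd'] -> ['a', 'c', 'd']


Output: [1, 1, 1, 2, 1, 0, 0, 0, 2, 0]


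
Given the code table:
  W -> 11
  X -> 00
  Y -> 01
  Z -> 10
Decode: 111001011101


Decoding:
11 -> W
10 -> Z
01 -> Y
01 -> Y
11 -> W
01 -> Y


Result: WZYYWY


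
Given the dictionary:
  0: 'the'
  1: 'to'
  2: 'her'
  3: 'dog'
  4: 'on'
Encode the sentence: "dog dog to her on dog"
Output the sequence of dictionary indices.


Look up each word in the dictionary:
  'dog' -> 3
  'dog' -> 3
  'to' -> 1
  'her' -> 2
  'on' -> 4
  'dog' -> 3

Encoded: [3, 3, 1, 2, 4, 3]


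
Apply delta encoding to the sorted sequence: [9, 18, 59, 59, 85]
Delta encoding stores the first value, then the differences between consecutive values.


First value: 9
Deltas:
  18 - 9 = 9
  59 - 18 = 41
  59 - 59 = 0
  85 - 59 = 26


Delta encoded: [9, 9, 41, 0, 26]


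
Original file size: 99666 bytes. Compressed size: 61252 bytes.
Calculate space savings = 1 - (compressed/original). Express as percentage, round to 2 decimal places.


ratio = compressed/original = 61252/99666 = 0.614573
savings = 1 - ratio = 1 - 0.614573 = 0.385427
as a percentage: 0.385427 * 100 = 38.54%

Space savings = 1 - 61252/99666 = 38.54%


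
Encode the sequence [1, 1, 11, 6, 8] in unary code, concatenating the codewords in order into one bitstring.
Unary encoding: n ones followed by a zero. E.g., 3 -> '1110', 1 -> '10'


Encode each number as n ones followed by a terminating 0:
  1 -> 10 (2 bits)
  1 -> 10 (2 bits)
  11 -> 111111111110 (12 bits)
  6 -> 1111110 (7 bits)
  8 -> 111111110 (9 bits)
Total length = 2 + 2 + 12 + 7 + 9 = 32 bits.

Unary([1, 1, 11, 6, 8]) = 10101111111111101111110111111110 (32 bits)


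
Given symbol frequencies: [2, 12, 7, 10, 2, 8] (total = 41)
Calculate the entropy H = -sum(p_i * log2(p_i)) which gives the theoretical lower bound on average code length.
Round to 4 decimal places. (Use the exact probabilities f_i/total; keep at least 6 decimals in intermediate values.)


Per-symbol terms -p_i * log2(p_i) with p_i = f_i/41:
  p = 2/41 = 0.048780: log2(p) = -4.357552, -p*log2(p) = 0.212564
  p = 12/41 = 0.292683: log2(p) = -1.772590, -p*log2(p) = 0.518807
  p = 7/41 = 0.170732: log2(p) = -2.550197, -p*log2(p) = 0.435400
  p = 10/41 = 0.243902: log2(p) = -2.035624, -p*log2(p) = 0.496494
  p = 2/41 = 0.048780: log2(p) = -4.357552, -p*log2(p) = 0.212564
  p = 8/41 = 0.195122: log2(p) = -2.357552, -p*log2(p) = 0.460010
H = 0.212564 + 0.518807 + 0.435400 + 0.496494 + 0.212564 + 0.460010 = 2.335839

H = 2.3358 bits/symbol


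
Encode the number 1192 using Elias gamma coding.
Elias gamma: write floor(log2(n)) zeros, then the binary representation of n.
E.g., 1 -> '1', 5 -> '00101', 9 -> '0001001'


num_bits = floor(log2(1192)) + 1 = 11
leading_zeros = num_bits - 1 = 10
binary(1192) = 10010101000

Elias gamma(1192) = '0000000000' + '10010101000' = 000000000010010101000 (21 bits)


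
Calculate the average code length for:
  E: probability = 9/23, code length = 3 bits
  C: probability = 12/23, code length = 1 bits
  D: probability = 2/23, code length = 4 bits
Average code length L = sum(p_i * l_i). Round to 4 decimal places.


Weighted contributions p_i * l_i:
  E: (9/23) * 3 = 27/23
  C: (12/23) * 1 = 12/23
  D: (2/23) * 4 = 8/23
Sum = (27 + 12 + 8)/23 = 47/23

L = 47/23 = 2.0435 bits/symbol


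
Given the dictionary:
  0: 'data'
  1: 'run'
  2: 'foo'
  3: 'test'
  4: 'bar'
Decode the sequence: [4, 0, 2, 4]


Look up each index in the dictionary:
  4 -> 'bar'
  0 -> 'data'
  2 -> 'foo'
  4 -> 'bar'

Decoded: "bar data foo bar"


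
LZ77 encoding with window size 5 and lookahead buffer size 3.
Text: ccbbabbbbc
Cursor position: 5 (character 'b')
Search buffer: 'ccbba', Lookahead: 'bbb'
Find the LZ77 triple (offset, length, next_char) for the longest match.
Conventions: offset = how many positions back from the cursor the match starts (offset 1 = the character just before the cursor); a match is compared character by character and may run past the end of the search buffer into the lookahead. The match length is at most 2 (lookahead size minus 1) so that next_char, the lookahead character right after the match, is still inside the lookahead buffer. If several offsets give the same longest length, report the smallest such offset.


Try each offset into the search buffer:
  offset=1 (pos 4, char 'a'): match length 0
  offset=2 (pos 3, char 'b'): match length 1
  offset=3 (pos 2, char 'b'): match length 2
  offset=4 (pos 1, char 'c'): match length 0
  offset=5 (pos 0, char 'c'): match length 0
Longest match has length 2 at offset 3.
next_char = character at position 5 + 2 = 7 -> 'b'

Best match: offset=3, length=2 (matching 'bb' starting at position 2)
LZ77 triple: (3, 2, 'b')


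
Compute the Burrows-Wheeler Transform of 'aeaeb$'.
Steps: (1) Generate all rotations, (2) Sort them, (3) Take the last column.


Rotations (sorted):
  0: $aeaeb -> last char: b
  1: aeaeb$ -> last char: $
  2: aeb$ae -> last char: e
  3: b$aeae -> last char: e
  4: eaeb$a -> last char: a
  5: eb$aea -> last char: a


BWT = b$eeaa


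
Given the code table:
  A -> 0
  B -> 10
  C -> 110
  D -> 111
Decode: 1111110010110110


Decoding:
111 -> D
111 -> D
0 -> A
0 -> A
10 -> B
110 -> C
110 -> C


Result: DDAABCC


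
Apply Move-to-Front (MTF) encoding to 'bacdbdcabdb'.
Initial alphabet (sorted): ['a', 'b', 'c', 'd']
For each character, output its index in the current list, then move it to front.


MTF encoding:
'b': index 1 in ['a', 'b', 'c', 'd'] -> ['b', 'a', 'c', 'd']
'a': index 1 in ['b', 'a', 'c', 'd'] -> ['a', 'b', 'c', 'd']
'c': index 2 in ['a', 'b', 'c', 'd'] -> ['c', 'a', 'b', 'd']
'd': index 3 in ['c', 'a', 'b', 'd'] -> ['d', 'c', 'a', 'b']
'b': index 3 in ['d', 'c', 'a', 'b'] -> ['b', 'd', 'c', 'a']
'd': index 1 in ['b', 'd', 'c', 'a'] -> ['d', 'b', 'c', 'a']
'c': index 2 in ['d', 'b', 'c', 'a'] -> ['c', 'd', 'b', 'a']
'a': index 3 in ['c', 'd', 'b', 'a'] -> ['a', 'c', 'd', 'b']
'b': index 3 in ['a', 'c', 'd', 'b'] -> ['b', 'a', 'c', 'd']
'd': index 3 in ['b', 'a', 'c', 'd'] -> ['d', 'b', 'a', 'c']
'b': index 1 in ['d', 'b', 'a', 'c'] -> ['b', 'd', 'a', 'c']


Output: [1, 1, 2, 3, 3, 1, 2, 3, 3, 3, 1]


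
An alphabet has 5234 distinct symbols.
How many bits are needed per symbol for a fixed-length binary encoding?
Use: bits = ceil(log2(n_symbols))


log2(5234) = 12.3537
Bracket: 2^12 = 4096 < 5234 <= 2^13 = 8192
So ceil(log2(5234)) = 13

bits = ceil(log2(5234)) = ceil(12.3537) = 13 bits


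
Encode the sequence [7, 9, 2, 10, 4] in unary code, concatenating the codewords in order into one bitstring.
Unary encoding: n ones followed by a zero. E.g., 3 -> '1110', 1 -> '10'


Encode each number as n ones followed by a terminating 0:
  7 -> 11111110 (8 bits)
  9 -> 1111111110 (10 bits)
  2 -> 110 (3 bits)
  10 -> 11111111110 (11 bits)
  4 -> 11110 (5 bits)
Total length = 8 + 10 + 3 + 11 + 5 = 37 bits.

Unary([7, 9, 2, 10, 4]) = 1111111011111111101101111111111011110 (37 bits)


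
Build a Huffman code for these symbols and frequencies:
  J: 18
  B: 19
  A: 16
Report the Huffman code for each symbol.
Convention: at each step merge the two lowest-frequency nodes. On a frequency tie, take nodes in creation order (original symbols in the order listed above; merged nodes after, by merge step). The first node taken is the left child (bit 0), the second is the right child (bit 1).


Huffman tree construction:
Step 1: Merge A(16) + J(18) = 34
Step 2: Merge B(19) + (A+J)(34) = 53
Read each symbol's code off the tree from the root (left child = 0, right child = 1).

Codes:
  J: 11 (length 2)
  B: 0 (length 1)
  A: 10 (length 2)
Average code length: 87/53 = 1.6415 bits/symbol


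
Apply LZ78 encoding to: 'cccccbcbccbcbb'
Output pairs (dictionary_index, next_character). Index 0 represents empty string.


LZ78 encoding steps:
Dictionary: {0: ''}
Step 1: w='' (idx 0), next='c' -> output (0, 'c'), add 'c' as idx 1
Step 2: w='c' (idx 1), next='c' -> output (1, 'c'), add 'cc' as idx 2
Step 3: w='cc' (idx 2), next='b' -> output (2, 'b'), add 'ccb' as idx 3
Step 4: w='c' (idx 1), next='b' -> output (1, 'b'), add 'cb' as idx 4
Step 5: w='ccb' (idx 3), next='c' -> output (3, 'c'), add 'ccbc' as idx 5
Step 6: w='' (idx 0), next='b' -> output (0, 'b'), add 'b' as idx 6
Step 7: w='b' (idx 6), end of input -> output (6, '')


Encoded: [(0, 'c'), (1, 'c'), (2, 'b'), (1, 'b'), (3, 'c'), (0, 'b'), (6, '')]


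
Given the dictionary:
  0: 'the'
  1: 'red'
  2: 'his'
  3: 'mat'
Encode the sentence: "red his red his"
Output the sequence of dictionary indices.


Look up each word in the dictionary:
  'red' -> 1
  'his' -> 2
  'red' -> 1
  'his' -> 2

Encoded: [1, 2, 1, 2]


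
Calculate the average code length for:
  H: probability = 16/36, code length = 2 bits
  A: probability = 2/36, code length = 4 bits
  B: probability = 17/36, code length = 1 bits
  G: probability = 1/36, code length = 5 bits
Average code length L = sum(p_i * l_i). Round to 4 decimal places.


Weighted contributions p_i * l_i:
  H: (16/36) * 2 = 32/36
  A: (2/36) * 4 = 8/36
  B: (17/36) * 1 = 17/36
  G: (1/36) * 5 = 5/36
Sum = (32 + 8 + 17 + 5)/36 = 62/36

L = 62/36 = 1.7222 bits/symbol


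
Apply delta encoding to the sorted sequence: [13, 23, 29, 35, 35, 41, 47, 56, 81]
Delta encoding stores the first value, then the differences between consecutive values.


First value: 13
Deltas:
  23 - 13 = 10
  29 - 23 = 6
  35 - 29 = 6
  35 - 35 = 0
  41 - 35 = 6
  47 - 41 = 6
  56 - 47 = 9
  81 - 56 = 25


Delta encoded: [13, 10, 6, 6, 0, 6, 6, 9, 25]


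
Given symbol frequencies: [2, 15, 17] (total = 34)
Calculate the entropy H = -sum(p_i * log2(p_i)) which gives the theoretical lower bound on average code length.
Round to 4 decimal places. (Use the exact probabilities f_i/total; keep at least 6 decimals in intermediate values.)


Per-symbol terms -p_i * log2(p_i) with p_i = f_i/34:
  p = 2/34 = 0.058824: log2(p) = -4.087463, -p*log2(p) = 0.240439
  p = 15/34 = 0.441176: log2(p) = -1.180572, -p*log2(p) = 0.520841
  p = 17/34 = 0.500000: log2(p) = -1.000000, -p*log2(p) = 0.500000
H = 0.240439 + 0.520841 + 0.500000 = 1.261280

H = 1.2613 bits/symbol


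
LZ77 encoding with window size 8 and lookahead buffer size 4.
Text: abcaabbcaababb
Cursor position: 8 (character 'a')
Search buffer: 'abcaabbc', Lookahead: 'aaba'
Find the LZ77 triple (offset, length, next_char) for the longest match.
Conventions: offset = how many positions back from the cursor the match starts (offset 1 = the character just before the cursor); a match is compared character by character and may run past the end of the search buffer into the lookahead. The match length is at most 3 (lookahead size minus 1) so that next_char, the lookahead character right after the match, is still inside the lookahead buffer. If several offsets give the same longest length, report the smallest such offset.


Try each offset into the search buffer:
  offset=1 (pos 7, char 'c'): match length 0
  offset=2 (pos 6, char 'b'): match length 0
  offset=3 (pos 5, char 'b'): match length 0
  offset=4 (pos 4, char 'a'): match length 1
  offset=5 (pos 3, char 'a'): match length 3
  offset=6 (pos 2, char 'c'): match length 0
  offset=7 (pos 1, char 'b'): match length 0
  offset=8 (pos 0, char 'a'): match length 1
Longest match has length 3 at offset 5.
next_char = character at position 8 + 3 = 11 -> 'a'

Best match: offset=5, length=3 (matching 'aab' starting at position 3)
LZ77 triple: (5, 3, 'a')


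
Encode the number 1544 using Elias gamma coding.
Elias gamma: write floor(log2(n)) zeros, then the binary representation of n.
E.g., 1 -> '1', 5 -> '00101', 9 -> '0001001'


num_bits = floor(log2(1544)) + 1 = 11
leading_zeros = num_bits - 1 = 10
binary(1544) = 11000001000

Elias gamma(1544) = '0000000000' + '11000001000' = 000000000011000001000 (21 bits)


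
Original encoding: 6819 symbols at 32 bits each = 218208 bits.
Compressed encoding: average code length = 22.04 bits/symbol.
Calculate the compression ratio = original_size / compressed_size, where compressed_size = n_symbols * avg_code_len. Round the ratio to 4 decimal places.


original_size = n_symbols * orig_bits = 6819 * 32 = 218208 bits
compressed_size = n_symbols * avg_code_len = 6819 * 22.04 = 150290.76 bits
ratio = original_size / compressed_size = 218208 / 150290.76 = 1.4519

Compression ratio = 1.4519


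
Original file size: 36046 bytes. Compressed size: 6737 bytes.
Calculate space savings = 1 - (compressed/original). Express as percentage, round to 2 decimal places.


ratio = compressed/original = 6737/36046 = 0.1869
savings = 1 - ratio = 1 - 0.1869 = 0.8131
as a percentage: 0.8131 * 100 = 81.31%

Space savings = 1 - 6737/36046 = 81.31%


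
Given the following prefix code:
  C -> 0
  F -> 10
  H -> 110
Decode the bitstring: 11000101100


Decoding step by step:
Bits 110 -> H
Bits 0 -> C
Bits 0 -> C
Bits 10 -> F
Bits 110 -> H
Bits 0 -> C


Decoded message: HCCFHC


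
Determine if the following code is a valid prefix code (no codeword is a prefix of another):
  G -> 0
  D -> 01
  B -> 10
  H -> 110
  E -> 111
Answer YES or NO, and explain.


Checking each pair (does one codeword prefix another?):
  G='0' vs D='01': prefix -- VIOLATION

NO -- this is NOT a valid prefix code. G (0) is a prefix of D (01).


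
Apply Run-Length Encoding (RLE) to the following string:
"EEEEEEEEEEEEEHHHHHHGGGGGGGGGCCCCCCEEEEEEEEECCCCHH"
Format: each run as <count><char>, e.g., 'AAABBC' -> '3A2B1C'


Scanning runs left to right:
  i=0: run of 'E' x 13 -> '13E'
  i=13: run of 'H' x 6 -> '6H'
  i=19: run of 'G' x 9 -> '9G'
  i=28: run of 'C' x 6 -> '6C'
  i=34: run of 'E' x 9 -> '9E'
  i=43: run of 'C' x 4 -> '4C'
  i=47: run of 'H' x 2 -> '2H'

RLE = 13E6H9G6C9E4C2H


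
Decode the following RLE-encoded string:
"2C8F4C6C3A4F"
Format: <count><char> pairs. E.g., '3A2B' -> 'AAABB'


Expanding each <count><char> pair:
  2C -> 'CC'
  8F -> 'FFFFFFFF'
  4C -> 'CCCC'
  6C -> 'CCCCCC'
  3A -> 'AAA'
  4F -> 'FFFF'

Decoded = CCFFFFFFFFCCCCCCCCCCAAAFFFF


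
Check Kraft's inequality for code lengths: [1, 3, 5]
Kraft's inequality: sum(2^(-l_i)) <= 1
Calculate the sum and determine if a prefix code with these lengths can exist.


Sum = 2^(-1) + 2^(-3) + 2^(-5)
    = 0.5 + 0.125 + 0.03125
    = 21/32 = 0.65625
Since 0.65625 <= 1, Kraft's inequality IS satisfied.
A prefix code with these lengths CAN exist.

Kraft sum = 0.65625. Satisfied.


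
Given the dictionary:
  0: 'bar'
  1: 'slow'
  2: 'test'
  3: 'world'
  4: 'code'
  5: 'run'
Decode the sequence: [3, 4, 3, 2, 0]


Look up each index in the dictionary:
  3 -> 'world'
  4 -> 'code'
  3 -> 'world'
  2 -> 'test'
  0 -> 'bar'

Decoded: "world code world test bar"


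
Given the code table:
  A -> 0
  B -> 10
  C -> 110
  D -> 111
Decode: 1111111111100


Decoding:
111 -> D
111 -> D
111 -> D
110 -> C
0 -> A


Result: DDDCA


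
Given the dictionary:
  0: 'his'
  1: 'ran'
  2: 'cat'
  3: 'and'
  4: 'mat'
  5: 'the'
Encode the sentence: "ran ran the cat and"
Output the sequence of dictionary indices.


Look up each word in the dictionary:
  'ran' -> 1
  'ran' -> 1
  'the' -> 5
  'cat' -> 2
  'and' -> 3

Encoded: [1, 1, 5, 2, 3]


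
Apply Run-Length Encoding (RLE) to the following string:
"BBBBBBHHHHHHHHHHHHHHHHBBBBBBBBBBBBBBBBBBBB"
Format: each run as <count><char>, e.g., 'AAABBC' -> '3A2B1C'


Scanning runs left to right:
  i=0: run of 'B' x 6 -> '6B'
  i=6: run of 'H' x 16 -> '16H'
  i=22: run of 'B' x 20 -> '20B'

RLE = 6B16H20B


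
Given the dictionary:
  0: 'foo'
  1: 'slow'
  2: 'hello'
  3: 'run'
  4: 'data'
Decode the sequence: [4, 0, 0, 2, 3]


Look up each index in the dictionary:
  4 -> 'data'
  0 -> 'foo'
  0 -> 'foo'
  2 -> 'hello'
  3 -> 'run'

Decoded: "data foo foo hello run"


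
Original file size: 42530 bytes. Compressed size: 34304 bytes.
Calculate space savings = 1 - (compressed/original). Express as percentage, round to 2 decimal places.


ratio = compressed/original = 34304/42530 = 0.806584
savings = 1 - ratio = 1 - 0.806584 = 0.193416
as a percentage: 0.193416 * 100 = 19.34%

Space savings = 1 - 34304/42530 = 19.34%


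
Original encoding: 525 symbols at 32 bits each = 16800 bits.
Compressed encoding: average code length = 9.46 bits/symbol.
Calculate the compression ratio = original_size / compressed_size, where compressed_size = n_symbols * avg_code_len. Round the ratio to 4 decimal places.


original_size = n_symbols * orig_bits = 525 * 32 = 16800 bits
compressed_size = n_symbols * avg_code_len = 525 * 9.46 = 4966.5 bits
ratio = original_size / compressed_size = 16800 / 4966.5 = 3.3827

Compression ratio = 3.3827


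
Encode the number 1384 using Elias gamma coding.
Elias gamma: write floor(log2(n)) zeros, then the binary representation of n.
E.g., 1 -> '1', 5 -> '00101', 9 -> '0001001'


num_bits = floor(log2(1384)) + 1 = 11
leading_zeros = num_bits - 1 = 10
binary(1384) = 10101101000

Elias gamma(1384) = '0000000000' + '10101101000' = 000000000010101101000 (21 bits)


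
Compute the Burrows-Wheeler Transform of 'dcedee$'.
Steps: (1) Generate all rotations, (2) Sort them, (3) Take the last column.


Rotations (sorted):
  0: $dcedee -> last char: e
  1: cedee$d -> last char: d
  2: dcedee$ -> last char: $
  3: dee$dce -> last char: e
  4: e$dcede -> last char: e
  5: edee$dc -> last char: c
  6: ee$dced -> last char: d


BWT = ed$eecd


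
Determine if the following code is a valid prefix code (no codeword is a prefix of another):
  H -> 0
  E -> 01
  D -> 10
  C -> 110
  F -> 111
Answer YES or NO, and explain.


Checking each pair (does one codeword prefix another?):
  H='0' vs E='01': prefix -- VIOLATION

NO -- this is NOT a valid prefix code. H (0) is a prefix of E (01).


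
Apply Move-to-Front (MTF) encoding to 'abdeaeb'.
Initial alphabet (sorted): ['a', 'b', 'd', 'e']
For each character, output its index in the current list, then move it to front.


MTF encoding:
'a': index 0 in ['a', 'b', 'd', 'e'] -> ['a', 'b', 'd', 'e']
'b': index 1 in ['a', 'b', 'd', 'e'] -> ['b', 'a', 'd', 'e']
'd': index 2 in ['b', 'a', 'd', 'e'] -> ['d', 'b', 'a', 'e']
'e': index 3 in ['d', 'b', 'a', 'e'] -> ['e', 'd', 'b', 'a']
'a': index 3 in ['e', 'd', 'b', 'a'] -> ['a', 'e', 'd', 'b']
'e': index 1 in ['a', 'e', 'd', 'b'] -> ['e', 'a', 'd', 'b']
'b': index 3 in ['e', 'a', 'd', 'b'] -> ['b', 'e', 'a', 'd']


Output: [0, 1, 2, 3, 3, 1, 3]


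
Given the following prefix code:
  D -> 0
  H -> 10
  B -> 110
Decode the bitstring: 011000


Decoding step by step:
Bits 0 -> D
Bits 110 -> B
Bits 0 -> D
Bits 0 -> D


Decoded message: DBDD


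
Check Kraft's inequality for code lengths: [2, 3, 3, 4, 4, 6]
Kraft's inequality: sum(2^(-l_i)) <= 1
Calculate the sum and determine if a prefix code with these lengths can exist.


Sum = 2^(-2) + 2^(-3) + 2^(-3) + 2^(-4) + 2^(-4) + 2^(-6)
    = 0.25 + 0.125 + 0.125 + 0.0625 + 0.0625 + 0.015625
    = 41/64 = 0.640625
Since 0.640625 <= 1, Kraft's inequality IS satisfied.
A prefix code with these lengths CAN exist.

Kraft sum = 0.640625. Satisfied.


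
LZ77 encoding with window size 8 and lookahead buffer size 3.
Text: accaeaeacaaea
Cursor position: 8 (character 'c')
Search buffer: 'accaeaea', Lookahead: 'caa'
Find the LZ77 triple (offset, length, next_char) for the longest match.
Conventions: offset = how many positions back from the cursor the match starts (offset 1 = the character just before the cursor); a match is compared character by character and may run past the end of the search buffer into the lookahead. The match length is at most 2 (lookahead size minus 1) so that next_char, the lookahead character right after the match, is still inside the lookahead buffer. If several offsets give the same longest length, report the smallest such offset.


Try each offset into the search buffer:
  offset=1 (pos 7, char 'a'): match length 0
  offset=2 (pos 6, char 'e'): match length 0
  offset=3 (pos 5, char 'a'): match length 0
  offset=4 (pos 4, char 'e'): match length 0
  offset=5 (pos 3, char 'a'): match length 0
  offset=6 (pos 2, char 'c'): match length 2
  offset=7 (pos 1, char 'c'): match length 1
  offset=8 (pos 0, char 'a'): match length 0
Longest match has length 2 at offset 6.
next_char = character at position 8 + 2 = 10 -> 'a'

Best match: offset=6, length=2 (matching 'ca' starting at position 2)
LZ77 triple: (6, 2, 'a')


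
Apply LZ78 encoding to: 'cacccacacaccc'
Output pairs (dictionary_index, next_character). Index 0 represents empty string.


LZ78 encoding steps:
Dictionary: {0: ''}
Step 1: w='' (idx 0), next='c' -> output (0, 'c'), add 'c' as idx 1
Step 2: w='' (idx 0), next='a' -> output (0, 'a'), add 'a' as idx 2
Step 3: w='c' (idx 1), next='c' -> output (1, 'c'), add 'cc' as idx 3
Step 4: w='c' (idx 1), next='a' -> output (1, 'a'), add 'ca' as idx 4
Step 5: w='ca' (idx 4), next='c' -> output (4, 'c'), add 'cac' as idx 5
Step 6: w='a' (idx 2), next='c' -> output (2, 'c'), add 'ac' as idx 6
Step 7: w='cc' (idx 3), end of input -> output (3, '')


Encoded: [(0, 'c'), (0, 'a'), (1, 'c'), (1, 'a'), (4, 'c'), (2, 'c'), (3, '')]


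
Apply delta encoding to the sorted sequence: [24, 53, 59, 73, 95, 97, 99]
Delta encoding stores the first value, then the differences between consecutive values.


First value: 24
Deltas:
  53 - 24 = 29
  59 - 53 = 6
  73 - 59 = 14
  95 - 73 = 22
  97 - 95 = 2
  99 - 97 = 2


Delta encoded: [24, 29, 6, 14, 22, 2, 2]


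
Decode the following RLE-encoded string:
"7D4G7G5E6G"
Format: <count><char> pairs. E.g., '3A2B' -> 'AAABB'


Expanding each <count><char> pair:
  7D -> 'DDDDDDD'
  4G -> 'GGGG'
  7G -> 'GGGGGGG'
  5E -> 'EEEEE'
  6G -> 'GGGGGG'

Decoded = DDDDDDDGGGGGGGGGGGEEEEEGGGGGG


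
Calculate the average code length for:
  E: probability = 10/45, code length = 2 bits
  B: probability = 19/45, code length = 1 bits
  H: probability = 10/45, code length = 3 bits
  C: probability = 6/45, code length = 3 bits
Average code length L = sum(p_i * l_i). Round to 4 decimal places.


Weighted contributions p_i * l_i:
  E: (10/45) * 2 = 20/45
  B: (19/45) * 1 = 19/45
  H: (10/45) * 3 = 30/45
  C: (6/45) * 3 = 18/45
Sum = (20 + 19 + 30 + 18)/45 = 87/45

L = 87/45 = 1.9333 bits/symbol


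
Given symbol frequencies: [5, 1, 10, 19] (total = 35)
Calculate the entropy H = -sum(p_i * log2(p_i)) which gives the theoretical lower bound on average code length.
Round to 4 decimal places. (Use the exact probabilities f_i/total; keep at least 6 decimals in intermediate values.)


Per-symbol terms -p_i * log2(p_i) with p_i = f_i/35:
  p = 5/35 = 0.142857: log2(p) = -2.807355, -p*log2(p) = 0.401051
  p = 1/35 = 0.028571: log2(p) = -5.129283, -p*log2(p) = 0.146551
  p = 10/35 = 0.285714: log2(p) = -1.807355, -p*log2(p) = 0.516387
  p = 19/35 = 0.542857: log2(p) = -0.881356, -p*log2(p) = 0.478450
H = 0.401051 + 0.146551 + 0.516387 + 0.478450 = 1.542439

H = 1.5424 bits/symbol


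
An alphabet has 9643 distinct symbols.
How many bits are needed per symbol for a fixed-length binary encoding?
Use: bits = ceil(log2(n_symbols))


log2(9643) = 13.2353
Bracket: 2^13 = 8192 < 9643 <= 2^14 = 16384
So ceil(log2(9643)) = 14

bits = ceil(log2(9643)) = ceil(13.2353) = 14 bits


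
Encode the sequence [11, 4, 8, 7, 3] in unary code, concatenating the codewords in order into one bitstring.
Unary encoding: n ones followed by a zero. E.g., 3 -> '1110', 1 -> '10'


Encode each number as n ones followed by a terminating 0:
  11 -> 111111111110 (12 bits)
  4 -> 11110 (5 bits)
  8 -> 111111110 (9 bits)
  7 -> 11111110 (8 bits)
  3 -> 1110 (4 bits)
Total length = 12 + 5 + 9 + 8 + 4 = 38 bits.

Unary([11, 4, 8, 7, 3]) = 11111111111011110111111110111111101110 (38 bits)


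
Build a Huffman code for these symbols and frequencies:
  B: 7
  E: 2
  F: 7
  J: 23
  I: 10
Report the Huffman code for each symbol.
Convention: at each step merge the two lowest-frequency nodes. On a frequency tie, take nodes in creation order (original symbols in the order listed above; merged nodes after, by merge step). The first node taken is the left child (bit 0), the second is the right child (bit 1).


Huffman tree construction:
Step 1: Merge E(2) + B(7) = 9
Step 2: Merge F(7) + (E+B)(9) = 16
Step 3: Merge I(10) + (F+(E+B))(16) = 26
Step 4: Merge J(23) + (I+(F+(E+B)))(26) = 49
Read each symbol's code off the tree from the root (left child = 0, right child = 1).

Codes:
  B: 1111 (length 4)
  E: 1110 (length 4)
  F: 110 (length 3)
  J: 0 (length 1)
  I: 10 (length 2)
Average code length: 100/49 = 2.0408 bits/symbol


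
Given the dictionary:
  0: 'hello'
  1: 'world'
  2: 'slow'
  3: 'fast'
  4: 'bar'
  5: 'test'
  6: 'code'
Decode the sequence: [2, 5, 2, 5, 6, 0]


Look up each index in the dictionary:
  2 -> 'slow'
  5 -> 'test'
  2 -> 'slow'
  5 -> 'test'
  6 -> 'code'
  0 -> 'hello'

Decoded: "slow test slow test code hello"


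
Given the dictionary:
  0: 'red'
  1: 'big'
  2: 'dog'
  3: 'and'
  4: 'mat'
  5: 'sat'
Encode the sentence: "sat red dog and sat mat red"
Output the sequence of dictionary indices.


Look up each word in the dictionary:
  'sat' -> 5
  'red' -> 0
  'dog' -> 2
  'and' -> 3
  'sat' -> 5
  'mat' -> 4
  'red' -> 0

Encoded: [5, 0, 2, 3, 5, 4, 0]


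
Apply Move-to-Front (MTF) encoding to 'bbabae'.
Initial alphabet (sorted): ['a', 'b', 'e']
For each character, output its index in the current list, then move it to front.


MTF encoding:
'b': index 1 in ['a', 'b', 'e'] -> ['b', 'a', 'e']
'b': index 0 in ['b', 'a', 'e'] -> ['b', 'a', 'e']
'a': index 1 in ['b', 'a', 'e'] -> ['a', 'b', 'e']
'b': index 1 in ['a', 'b', 'e'] -> ['b', 'a', 'e']
'a': index 1 in ['b', 'a', 'e'] -> ['a', 'b', 'e']
'e': index 2 in ['a', 'b', 'e'] -> ['e', 'a', 'b']


Output: [1, 0, 1, 1, 1, 2]


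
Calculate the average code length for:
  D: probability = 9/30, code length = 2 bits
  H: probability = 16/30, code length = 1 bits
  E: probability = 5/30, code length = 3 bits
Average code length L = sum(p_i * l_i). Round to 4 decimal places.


Weighted contributions p_i * l_i:
  D: (9/30) * 2 = 18/30
  H: (16/30) * 1 = 16/30
  E: (5/30) * 3 = 15/30
Sum = (18 + 16 + 15)/30 = 49/30

L = 49/30 = 1.6333 bits/symbol


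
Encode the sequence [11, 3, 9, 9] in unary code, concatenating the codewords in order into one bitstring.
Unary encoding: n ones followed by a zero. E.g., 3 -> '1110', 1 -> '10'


Encode each number as n ones followed by a terminating 0:
  11 -> 111111111110 (12 bits)
  3 -> 1110 (4 bits)
  9 -> 1111111110 (10 bits)
  9 -> 1111111110 (10 bits)
Total length = 12 + 4 + 10 + 10 = 36 bits.

Unary([11, 3, 9, 9]) = 111111111110111011111111101111111110 (36 bits)


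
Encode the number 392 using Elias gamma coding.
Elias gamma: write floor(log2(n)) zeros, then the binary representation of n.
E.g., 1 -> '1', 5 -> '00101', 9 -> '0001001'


num_bits = floor(log2(392)) + 1 = 9
leading_zeros = num_bits - 1 = 8
binary(392) = 110001000

Elias gamma(392) = '00000000' + '110001000' = 00000000110001000 (17 bits)


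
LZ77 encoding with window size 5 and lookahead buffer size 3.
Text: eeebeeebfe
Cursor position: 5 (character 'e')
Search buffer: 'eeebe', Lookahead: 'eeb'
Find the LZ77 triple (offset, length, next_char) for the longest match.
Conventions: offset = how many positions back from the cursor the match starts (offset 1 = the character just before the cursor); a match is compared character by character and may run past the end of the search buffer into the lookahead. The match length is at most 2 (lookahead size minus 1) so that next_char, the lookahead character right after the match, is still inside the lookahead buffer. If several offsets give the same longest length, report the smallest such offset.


Try each offset into the search buffer:
  offset=1 (pos 4, char 'e'): match length 2
  offset=2 (pos 3, char 'b'): match length 0
  offset=3 (pos 2, char 'e'): match length 1
  offset=4 (pos 1, char 'e'): match length 2
  offset=5 (pos 0, char 'e'): match length 2
Longest match has length 2, found at offsets 1, 4, 5; take the smallest, offset 1.
next_char = character at position 5 + 2 = 7 -> 'b'

Best match: offset=1, length=2 (matching 'ee' starting at position 4)
LZ77 triple: (1, 2, 'b')
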